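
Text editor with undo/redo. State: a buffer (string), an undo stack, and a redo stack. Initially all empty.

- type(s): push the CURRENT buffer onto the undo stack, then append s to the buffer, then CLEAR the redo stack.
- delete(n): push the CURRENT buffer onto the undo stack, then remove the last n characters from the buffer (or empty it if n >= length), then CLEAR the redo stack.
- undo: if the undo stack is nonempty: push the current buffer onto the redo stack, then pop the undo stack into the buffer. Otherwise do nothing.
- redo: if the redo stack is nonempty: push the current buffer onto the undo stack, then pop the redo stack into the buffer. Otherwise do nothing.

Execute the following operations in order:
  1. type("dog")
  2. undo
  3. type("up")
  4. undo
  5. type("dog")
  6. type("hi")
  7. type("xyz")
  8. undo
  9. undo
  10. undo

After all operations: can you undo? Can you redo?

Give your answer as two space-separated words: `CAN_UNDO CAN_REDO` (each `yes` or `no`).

Answer: no yes

Derivation:
After op 1 (type): buf='dog' undo_depth=1 redo_depth=0
After op 2 (undo): buf='(empty)' undo_depth=0 redo_depth=1
After op 3 (type): buf='up' undo_depth=1 redo_depth=0
After op 4 (undo): buf='(empty)' undo_depth=0 redo_depth=1
After op 5 (type): buf='dog' undo_depth=1 redo_depth=0
After op 6 (type): buf='doghi' undo_depth=2 redo_depth=0
After op 7 (type): buf='doghixyz' undo_depth=3 redo_depth=0
After op 8 (undo): buf='doghi' undo_depth=2 redo_depth=1
After op 9 (undo): buf='dog' undo_depth=1 redo_depth=2
After op 10 (undo): buf='(empty)' undo_depth=0 redo_depth=3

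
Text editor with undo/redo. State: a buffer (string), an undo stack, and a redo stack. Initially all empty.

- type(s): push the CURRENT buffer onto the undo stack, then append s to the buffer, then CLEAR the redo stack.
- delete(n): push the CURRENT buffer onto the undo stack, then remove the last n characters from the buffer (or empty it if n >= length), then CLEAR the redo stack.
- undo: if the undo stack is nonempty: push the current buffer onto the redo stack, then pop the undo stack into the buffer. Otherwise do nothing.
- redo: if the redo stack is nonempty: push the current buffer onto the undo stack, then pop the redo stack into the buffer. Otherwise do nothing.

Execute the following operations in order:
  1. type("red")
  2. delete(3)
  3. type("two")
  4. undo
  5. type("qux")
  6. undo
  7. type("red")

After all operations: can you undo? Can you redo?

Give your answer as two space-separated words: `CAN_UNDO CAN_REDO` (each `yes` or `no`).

Answer: yes no

Derivation:
After op 1 (type): buf='red' undo_depth=1 redo_depth=0
After op 2 (delete): buf='(empty)' undo_depth=2 redo_depth=0
After op 3 (type): buf='two' undo_depth=3 redo_depth=0
After op 4 (undo): buf='(empty)' undo_depth=2 redo_depth=1
After op 5 (type): buf='qux' undo_depth=3 redo_depth=0
After op 6 (undo): buf='(empty)' undo_depth=2 redo_depth=1
After op 7 (type): buf='red' undo_depth=3 redo_depth=0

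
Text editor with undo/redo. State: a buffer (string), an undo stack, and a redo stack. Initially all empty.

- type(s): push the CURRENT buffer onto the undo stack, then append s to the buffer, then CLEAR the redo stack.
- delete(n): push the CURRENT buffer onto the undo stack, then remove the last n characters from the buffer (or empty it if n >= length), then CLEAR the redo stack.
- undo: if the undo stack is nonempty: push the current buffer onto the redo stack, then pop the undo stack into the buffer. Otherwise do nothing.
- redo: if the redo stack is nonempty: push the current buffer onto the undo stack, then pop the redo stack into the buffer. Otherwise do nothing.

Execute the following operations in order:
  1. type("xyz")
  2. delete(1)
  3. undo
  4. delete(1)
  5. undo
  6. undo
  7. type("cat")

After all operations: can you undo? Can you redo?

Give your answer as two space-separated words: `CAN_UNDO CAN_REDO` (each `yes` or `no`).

After op 1 (type): buf='xyz' undo_depth=1 redo_depth=0
After op 2 (delete): buf='xy' undo_depth=2 redo_depth=0
After op 3 (undo): buf='xyz' undo_depth=1 redo_depth=1
After op 4 (delete): buf='xy' undo_depth=2 redo_depth=0
After op 5 (undo): buf='xyz' undo_depth=1 redo_depth=1
After op 6 (undo): buf='(empty)' undo_depth=0 redo_depth=2
After op 7 (type): buf='cat' undo_depth=1 redo_depth=0

Answer: yes no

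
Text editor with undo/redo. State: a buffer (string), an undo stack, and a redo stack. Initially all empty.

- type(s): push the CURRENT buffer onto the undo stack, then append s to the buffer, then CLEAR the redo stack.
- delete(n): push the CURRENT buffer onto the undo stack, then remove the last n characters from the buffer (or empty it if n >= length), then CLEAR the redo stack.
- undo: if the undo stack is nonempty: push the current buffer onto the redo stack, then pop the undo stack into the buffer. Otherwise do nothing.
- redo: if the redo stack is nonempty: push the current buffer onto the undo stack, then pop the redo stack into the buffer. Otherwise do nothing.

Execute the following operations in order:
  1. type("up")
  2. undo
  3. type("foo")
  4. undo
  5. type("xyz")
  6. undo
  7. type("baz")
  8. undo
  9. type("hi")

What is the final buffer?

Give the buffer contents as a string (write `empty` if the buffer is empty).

Answer: hi

Derivation:
After op 1 (type): buf='up' undo_depth=1 redo_depth=0
After op 2 (undo): buf='(empty)' undo_depth=0 redo_depth=1
After op 3 (type): buf='foo' undo_depth=1 redo_depth=0
After op 4 (undo): buf='(empty)' undo_depth=0 redo_depth=1
After op 5 (type): buf='xyz' undo_depth=1 redo_depth=0
After op 6 (undo): buf='(empty)' undo_depth=0 redo_depth=1
After op 7 (type): buf='baz' undo_depth=1 redo_depth=0
After op 8 (undo): buf='(empty)' undo_depth=0 redo_depth=1
After op 9 (type): buf='hi' undo_depth=1 redo_depth=0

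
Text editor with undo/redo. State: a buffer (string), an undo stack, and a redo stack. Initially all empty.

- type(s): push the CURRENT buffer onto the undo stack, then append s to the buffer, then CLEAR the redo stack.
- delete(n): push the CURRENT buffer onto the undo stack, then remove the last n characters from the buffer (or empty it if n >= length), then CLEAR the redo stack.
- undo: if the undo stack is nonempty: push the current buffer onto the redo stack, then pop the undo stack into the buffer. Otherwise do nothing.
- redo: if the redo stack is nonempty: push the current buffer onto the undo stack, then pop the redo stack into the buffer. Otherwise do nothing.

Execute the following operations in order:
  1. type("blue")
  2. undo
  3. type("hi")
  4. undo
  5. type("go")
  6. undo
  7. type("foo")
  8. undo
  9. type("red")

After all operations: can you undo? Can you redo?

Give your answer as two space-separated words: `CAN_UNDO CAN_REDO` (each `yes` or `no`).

After op 1 (type): buf='blue' undo_depth=1 redo_depth=0
After op 2 (undo): buf='(empty)' undo_depth=0 redo_depth=1
After op 3 (type): buf='hi' undo_depth=1 redo_depth=0
After op 4 (undo): buf='(empty)' undo_depth=0 redo_depth=1
After op 5 (type): buf='go' undo_depth=1 redo_depth=0
After op 6 (undo): buf='(empty)' undo_depth=0 redo_depth=1
After op 7 (type): buf='foo' undo_depth=1 redo_depth=0
After op 8 (undo): buf='(empty)' undo_depth=0 redo_depth=1
After op 9 (type): buf='red' undo_depth=1 redo_depth=0

Answer: yes no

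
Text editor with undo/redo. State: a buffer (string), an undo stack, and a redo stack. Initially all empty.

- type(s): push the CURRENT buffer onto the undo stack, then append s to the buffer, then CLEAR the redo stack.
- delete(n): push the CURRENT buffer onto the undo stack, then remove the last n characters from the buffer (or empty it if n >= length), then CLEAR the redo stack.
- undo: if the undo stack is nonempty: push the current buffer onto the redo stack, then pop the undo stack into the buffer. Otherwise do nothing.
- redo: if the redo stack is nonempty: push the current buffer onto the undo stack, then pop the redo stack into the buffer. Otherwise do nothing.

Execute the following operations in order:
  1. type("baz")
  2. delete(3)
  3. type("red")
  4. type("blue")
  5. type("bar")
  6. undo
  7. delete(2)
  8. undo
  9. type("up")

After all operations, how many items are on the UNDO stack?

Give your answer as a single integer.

After op 1 (type): buf='baz' undo_depth=1 redo_depth=0
After op 2 (delete): buf='(empty)' undo_depth=2 redo_depth=0
After op 3 (type): buf='red' undo_depth=3 redo_depth=0
After op 4 (type): buf='redblue' undo_depth=4 redo_depth=0
After op 5 (type): buf='redbluebar' undo_depth=5 redo_depth=0
After op 6 (undo): buf='redblue' undo_depth=4 redo_depth=1
After op 7 (delete): buf='redbl' undo_depth=5 redo_depth=0
After op 8 (undo): buf='redblue' undo_depth=4 redo_depth=1
After op 9 (type): buf='redblueup' undo_depth=5 redo_depth=0

Answer: 5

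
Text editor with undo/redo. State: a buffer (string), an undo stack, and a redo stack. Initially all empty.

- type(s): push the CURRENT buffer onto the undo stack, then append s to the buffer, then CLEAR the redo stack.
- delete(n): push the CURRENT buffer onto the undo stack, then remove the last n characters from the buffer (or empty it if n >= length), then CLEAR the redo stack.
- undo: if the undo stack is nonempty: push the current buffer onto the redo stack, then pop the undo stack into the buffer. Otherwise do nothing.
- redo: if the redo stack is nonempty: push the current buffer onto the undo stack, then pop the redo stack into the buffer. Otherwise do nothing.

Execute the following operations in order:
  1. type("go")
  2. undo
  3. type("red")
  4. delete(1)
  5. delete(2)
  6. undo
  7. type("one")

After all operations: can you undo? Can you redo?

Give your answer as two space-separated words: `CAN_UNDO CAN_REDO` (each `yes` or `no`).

After op 1 (type): buf='go' undo_depth=1 redo_depth=0
After op 2 (undo): buf='(empty)' undo_depth=0 redo_depth=1
After op 3 (type): buf='red' undo_depth=1 redo_depth=0
After op 4 (delete): buf='re' undo_depth=2 redo_depth=0
After op 5 (delete): buf='(empty)' undo_depth=3 redo_depth=0
After op 6 (undo): buf='re' undo_depth=2 redo_depth=1
After op 7 (type): buf='reone' undo_depth=3 redo_depth=0

Answer: yes no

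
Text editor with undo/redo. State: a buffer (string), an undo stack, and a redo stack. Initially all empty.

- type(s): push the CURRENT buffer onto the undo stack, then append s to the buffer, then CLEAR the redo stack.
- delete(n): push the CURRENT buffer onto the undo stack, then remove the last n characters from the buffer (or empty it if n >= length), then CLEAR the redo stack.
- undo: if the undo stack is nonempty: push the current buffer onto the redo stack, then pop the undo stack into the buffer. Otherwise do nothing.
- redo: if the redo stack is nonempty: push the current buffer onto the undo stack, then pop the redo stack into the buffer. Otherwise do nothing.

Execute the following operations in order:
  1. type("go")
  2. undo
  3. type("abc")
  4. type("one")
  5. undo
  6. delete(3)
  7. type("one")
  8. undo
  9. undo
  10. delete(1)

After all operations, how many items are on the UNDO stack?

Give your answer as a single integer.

After op 1 (type): buf='go' undo_depth=1 redo_depth=0
After op 2 (undo): buf='(empty)' undo_depth=0 redo_depth=1
After op 3 (type): buf='abc' undo_depth=1 redo_depth=0
After op 4 (type): buf='abcone' undo_depth=2 redo_depth=0
After op 5 (undo): buf='abc' undo_depth=1 redo_depth=1
After op 6 (delete): buf='(empty)' undo_depth=2 redo_depth=0
After op 7 (type): buf='one' undo_depth=3 redo_depth=0
After op 8 (undo): buf='(empty)' undo_depth=2 redo_depth=1
After op 9 (undo): buf='abc' undo_depth=1 redo_depth=2
After op 10 (delete): buf='ab' undo_depth=2 redo_depth=0

Answer: 2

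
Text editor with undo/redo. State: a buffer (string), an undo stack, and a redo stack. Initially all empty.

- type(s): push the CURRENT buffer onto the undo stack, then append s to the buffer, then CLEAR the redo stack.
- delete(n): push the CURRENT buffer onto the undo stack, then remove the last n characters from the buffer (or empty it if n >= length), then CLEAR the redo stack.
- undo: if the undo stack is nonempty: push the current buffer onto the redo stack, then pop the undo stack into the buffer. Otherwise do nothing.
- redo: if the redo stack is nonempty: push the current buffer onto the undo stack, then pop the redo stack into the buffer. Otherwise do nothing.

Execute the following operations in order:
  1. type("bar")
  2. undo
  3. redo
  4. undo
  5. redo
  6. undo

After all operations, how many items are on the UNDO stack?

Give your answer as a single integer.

Answer: 0

Derivation:
After op 1 (type): buf='bar' undo_depth=1 redo_depth=0
After op 2 (undo): buf='(empty)' undo_depth=0 redo_depth=1
After op 3 (redo): buf='bar' undo_depth=1 redo_depth=0
After op 4 (undo): buf='(empty)' undo_depth=0 redo_depth=1
After op 5 (redo): buf='bar' undo_depth=1 redo_depth=0
After op 6 (undo): buf='(empty)' undo_depth=0 redo_depth=1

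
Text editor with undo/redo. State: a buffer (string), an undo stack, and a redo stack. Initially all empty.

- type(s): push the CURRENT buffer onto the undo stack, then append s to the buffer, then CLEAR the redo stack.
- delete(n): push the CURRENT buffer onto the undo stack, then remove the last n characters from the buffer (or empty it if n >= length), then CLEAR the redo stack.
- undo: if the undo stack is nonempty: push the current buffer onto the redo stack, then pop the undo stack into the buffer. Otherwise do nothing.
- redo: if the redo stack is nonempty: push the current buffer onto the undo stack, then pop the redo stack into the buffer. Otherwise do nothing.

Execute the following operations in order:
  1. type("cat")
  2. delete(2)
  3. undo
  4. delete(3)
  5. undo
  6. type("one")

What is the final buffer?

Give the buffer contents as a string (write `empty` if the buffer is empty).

Answer: catone

Derivation:
After op 1 (type): buf='cat' undo_depth=1 redo_depth=0
After op 2 (delete): buf='c' undo_depth=2 redo_depth=0
After op 3 (undo): buf='cat' undo_depth=1 redo_depth=1
After op 4 (delete): buf='(empty)' undo_depth=2 redo_depth=0
After op 5 (undo): buf='cat' undo_depth=1 redo_depth=1
After op 6 (type): buf='catone' undo_depth=2 redo_depth=0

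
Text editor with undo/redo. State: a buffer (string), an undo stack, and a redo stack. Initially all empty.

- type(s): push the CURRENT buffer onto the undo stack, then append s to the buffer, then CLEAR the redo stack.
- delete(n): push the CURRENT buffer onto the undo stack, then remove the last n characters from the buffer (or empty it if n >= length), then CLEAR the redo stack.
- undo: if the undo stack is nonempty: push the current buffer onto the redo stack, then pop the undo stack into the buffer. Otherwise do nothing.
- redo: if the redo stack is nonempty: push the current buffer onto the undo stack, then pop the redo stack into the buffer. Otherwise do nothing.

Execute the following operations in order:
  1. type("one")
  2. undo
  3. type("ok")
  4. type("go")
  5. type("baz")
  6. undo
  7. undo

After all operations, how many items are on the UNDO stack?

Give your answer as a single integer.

After op 1 (type): buf='one' undo_depth=1 redo_depth=0
After op 2 (undo): buf='(empty)' undo_depth=0 redo_depth=1
After op 3 (type): buf='ok' undo_depth=1 redo_depth=0
After op 4 (type): buf='okgo' undo_depth=2 redo_depth=0
After op 5 (type): buf='okgobaz' undo_depth=3 redo_depth=0
After op 6 (undo): buf='okgo' undo_depth=2 redo_depth=1
After op 7 (undo): buf='ok' undo_depth=1 redo_depth=2

Answer: 1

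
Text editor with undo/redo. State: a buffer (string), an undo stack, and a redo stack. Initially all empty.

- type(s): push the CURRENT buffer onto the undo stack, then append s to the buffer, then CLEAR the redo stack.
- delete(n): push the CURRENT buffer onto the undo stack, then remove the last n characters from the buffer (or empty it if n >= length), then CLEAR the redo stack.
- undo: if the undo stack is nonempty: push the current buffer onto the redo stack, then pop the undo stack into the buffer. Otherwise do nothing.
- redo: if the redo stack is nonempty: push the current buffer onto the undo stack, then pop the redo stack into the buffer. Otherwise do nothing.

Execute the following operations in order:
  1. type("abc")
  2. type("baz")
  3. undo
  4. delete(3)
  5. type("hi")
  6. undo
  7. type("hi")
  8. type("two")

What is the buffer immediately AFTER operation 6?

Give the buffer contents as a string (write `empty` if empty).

After op 1 (type): buf='abc' undo_depth=1 redo_depth=0
After op 2 (type): buf='abcbaz' undo_depth=2 redo_depth=0
After op 3 (undo): buf='abc' undo_depth=1 redo_depth=1
After op 4 (delete): buf='(empty)' undo_depth=2 redo_depth=0
After op 5 (type): buf='hi' undo_depth=3 redo_depth=0
After op 6 (undo): buf='(empty)' undo_depth=2 redo_depth=1

Answer: empty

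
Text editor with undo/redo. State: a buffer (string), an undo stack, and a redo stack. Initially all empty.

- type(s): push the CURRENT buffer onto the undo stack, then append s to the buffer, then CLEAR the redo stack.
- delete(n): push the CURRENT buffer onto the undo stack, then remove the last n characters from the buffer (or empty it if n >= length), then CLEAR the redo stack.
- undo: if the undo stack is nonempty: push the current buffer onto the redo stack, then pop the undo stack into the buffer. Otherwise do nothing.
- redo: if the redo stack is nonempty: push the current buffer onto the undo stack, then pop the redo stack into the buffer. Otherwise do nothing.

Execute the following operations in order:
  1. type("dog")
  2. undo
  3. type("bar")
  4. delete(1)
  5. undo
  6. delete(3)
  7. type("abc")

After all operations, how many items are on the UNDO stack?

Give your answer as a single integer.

After op 1 (type): buf='dog' undo_depth=1 redo_depth=0
After op 2 (undo): buf='(empty)' undo_depth=0 redo_depth=1
After op 3 (type): buf='bar' undo_depth=1 redo_depth=0
After op 4 (delete): buf='ba' undo_depth=2 redo_depth=0
After op 5 (undo): buf='bar' undo_depth=1 redo_depth=1
After op 6 (delete): buf='(empty)' undo_depth=2 redo_depth=0
After op 7 (type): buf='abc' undo_depth=3 redo_depth=0

Answer: 3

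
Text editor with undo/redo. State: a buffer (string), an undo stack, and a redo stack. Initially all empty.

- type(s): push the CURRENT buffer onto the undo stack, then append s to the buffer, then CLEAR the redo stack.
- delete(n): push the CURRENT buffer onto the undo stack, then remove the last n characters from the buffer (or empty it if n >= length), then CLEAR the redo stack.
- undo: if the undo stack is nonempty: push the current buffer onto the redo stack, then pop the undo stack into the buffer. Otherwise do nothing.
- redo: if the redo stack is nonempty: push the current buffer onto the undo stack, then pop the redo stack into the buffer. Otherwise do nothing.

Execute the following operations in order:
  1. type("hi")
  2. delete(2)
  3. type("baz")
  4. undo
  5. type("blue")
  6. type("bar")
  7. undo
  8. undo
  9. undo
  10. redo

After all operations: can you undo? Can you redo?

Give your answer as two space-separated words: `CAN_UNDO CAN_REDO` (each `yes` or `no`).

Answer: yes yes

Derivation:
After op 1 (type): buf='hi' undo_depth=1 redo_depth=0
After op 2 (delete): buf='(empty)' undo_depth=2 redo_depth=0
After op 3 (type): buf='baz' undo_depth=3 redo_depth=0
After op 4 (undo): buf='(empty)' undo_depth=2 redo_depth=1
After op 5 (type): buf='blue' undo_depth=3 redo_depth=0
After op 6 (type): buf='bluebar' undo_depth=4 redo_depth=0
After op 7 (undo): buf='blue' undo_depth=3 redo_depth=1
After op 8 (undo): buf='(empty)' undo_depth=2 redo_depth=2
After op 9 (undo): buf='hi' undo_depth=1 redo_depth=3
After op 10 (redo): buf='(empty)' undo_depth=2 redo_depth=2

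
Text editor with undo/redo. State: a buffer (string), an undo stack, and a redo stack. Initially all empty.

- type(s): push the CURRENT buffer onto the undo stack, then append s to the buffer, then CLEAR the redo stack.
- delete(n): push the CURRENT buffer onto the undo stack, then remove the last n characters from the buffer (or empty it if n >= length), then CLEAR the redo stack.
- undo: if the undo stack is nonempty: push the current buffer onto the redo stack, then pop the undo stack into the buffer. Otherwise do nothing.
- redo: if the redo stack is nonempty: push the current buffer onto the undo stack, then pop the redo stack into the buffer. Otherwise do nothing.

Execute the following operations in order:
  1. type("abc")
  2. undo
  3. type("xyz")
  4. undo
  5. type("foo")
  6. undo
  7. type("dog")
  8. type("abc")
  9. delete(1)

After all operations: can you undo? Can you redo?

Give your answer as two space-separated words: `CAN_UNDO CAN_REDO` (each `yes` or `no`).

After op 1 (type): buf='abc' undo_depth=1 redo_depth=0
After op 2 (undo): buf='(empty)' undo_depth=0 redo_depth=1
After op 3 (type): buf='xyz' undo_depth=1 redo_depth=0
After op 4 (undo): buf='(empty)' undo_depth=0 redo_depth=1
After op 5 (type): buf='foo' undo_depth=1 redo_depth=0
After op 6 (undo): buf='(empty)' undo_depth=0 redo_depth=1
After op 7 (type): buf='dog' undo_depth=1 redo_depth=0
After op 8 (type): buf='dogabc' undo_depth=2 redo_depth=0
After op 9 (delete): buf='dogab' undo_depth=3 redo_depth=0

Answer: yes no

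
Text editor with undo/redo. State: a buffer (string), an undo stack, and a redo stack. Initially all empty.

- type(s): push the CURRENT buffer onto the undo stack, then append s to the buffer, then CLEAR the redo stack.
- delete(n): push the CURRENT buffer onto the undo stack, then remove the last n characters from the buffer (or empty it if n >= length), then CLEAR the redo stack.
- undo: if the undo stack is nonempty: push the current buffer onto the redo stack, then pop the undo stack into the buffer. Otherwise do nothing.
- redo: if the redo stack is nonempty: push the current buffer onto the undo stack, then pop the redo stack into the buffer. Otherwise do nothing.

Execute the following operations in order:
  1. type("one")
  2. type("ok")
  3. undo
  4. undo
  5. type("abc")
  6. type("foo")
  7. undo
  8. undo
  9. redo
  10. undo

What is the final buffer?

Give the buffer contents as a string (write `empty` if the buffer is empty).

Answer: empty

Derivation:
After op 1 (type): buf='one' undo_depth=1 redo_depth=0
After op 2 (type): buf='oneok' undo_depth=2 redo_depth=0
After op 3 (undo): buf='one' undo_depth=1 redo_depth=1
After op 4 (undo): buf='(empty)' undo_depth=0 redo_depth=2
After op 5 (type): buf='abc' undo_depth=1 redo_depth=0
After op 6 (type): buf='abcfoo' undo_depth=2 redo_depth=0
After op 7 (undo): buf='abc' undo_depth=1 redo_depth=1
After op 8 (undo): buf='(empty)' undo_depth=0 redo_depth=2
After op 9 (redo): buf='abc' undo_depth=1 redo_depth=1
After op 10 (undo): buf='(empty)' undo_depth=0 redo_depth=2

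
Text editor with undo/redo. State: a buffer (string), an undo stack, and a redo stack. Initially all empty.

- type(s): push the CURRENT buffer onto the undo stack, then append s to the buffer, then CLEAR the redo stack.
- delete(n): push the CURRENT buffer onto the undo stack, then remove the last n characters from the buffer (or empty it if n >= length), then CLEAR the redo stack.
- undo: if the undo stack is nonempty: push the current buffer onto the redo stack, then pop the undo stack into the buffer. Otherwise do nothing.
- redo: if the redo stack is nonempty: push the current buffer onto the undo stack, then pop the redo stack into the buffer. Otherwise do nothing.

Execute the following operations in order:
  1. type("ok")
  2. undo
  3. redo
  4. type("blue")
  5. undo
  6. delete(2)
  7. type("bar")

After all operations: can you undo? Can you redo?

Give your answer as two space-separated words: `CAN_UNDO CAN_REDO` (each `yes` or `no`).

After op 1 (type): buf='ok' undo_depth=1 redo_depth=0
After op 2 (undo): buf='(empty)' undo_depth=0 redo_depth=1
After op 3 (redo): buf='ok' undo_depth=1 redo_depth=0
After op 4 (type): buf='okblue' undo_depth=2 redo_depth=0
After op 5 (undo): buf='ok' undo_depth=1 redo_depth=1
After op 6 (delete): buf='(empty)' undo_depth=2 redo_depth=0
After op 7 (type): buf='bar' undo_depth=3 redo_depth=0

Answer: yes no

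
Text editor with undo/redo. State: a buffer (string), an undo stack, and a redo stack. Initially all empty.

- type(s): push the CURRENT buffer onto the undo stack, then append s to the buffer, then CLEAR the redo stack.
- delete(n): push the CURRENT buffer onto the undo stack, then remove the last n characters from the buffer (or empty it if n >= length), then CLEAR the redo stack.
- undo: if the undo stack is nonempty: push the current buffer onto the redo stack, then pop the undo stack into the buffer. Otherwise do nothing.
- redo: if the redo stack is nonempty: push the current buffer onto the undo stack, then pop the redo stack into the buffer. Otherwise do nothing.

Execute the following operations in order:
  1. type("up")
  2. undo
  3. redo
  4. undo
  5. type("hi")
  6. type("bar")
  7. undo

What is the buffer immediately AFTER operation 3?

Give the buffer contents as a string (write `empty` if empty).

Answer: up

Derivation:
After op 1 (type): buf='up' undo_depth=1 redo_depth=0
After op 2 (undo): buf='(empty)' undo_depth=0 redo_depth=1
After op 3 (redo): buf='up' undo_depth=1 redo_depth=0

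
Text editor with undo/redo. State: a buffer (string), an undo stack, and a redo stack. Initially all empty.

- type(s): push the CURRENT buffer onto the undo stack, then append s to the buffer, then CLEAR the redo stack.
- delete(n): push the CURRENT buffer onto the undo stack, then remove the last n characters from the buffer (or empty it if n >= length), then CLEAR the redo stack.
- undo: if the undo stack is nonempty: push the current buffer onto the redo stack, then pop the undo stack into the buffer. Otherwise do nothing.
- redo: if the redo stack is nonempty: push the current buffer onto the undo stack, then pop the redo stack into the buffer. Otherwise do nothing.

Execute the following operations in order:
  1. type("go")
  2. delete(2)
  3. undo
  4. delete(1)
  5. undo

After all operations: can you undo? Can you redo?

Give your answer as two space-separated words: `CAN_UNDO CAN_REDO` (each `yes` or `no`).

After op 1 (type): buf='go' undo_depth=1 redo_depth=0
After op 2 (delete): buf='(empty)' undo_depth=2 redo_depth=0
After op 3 (undo): buf='go' undo_depth=1 redo_depth=1
After op 4 (delete): buf='g' undo_depth=2 redo_depth=0
After op 5 (undo): buf='go' undo_depth=1 redo_depth=1

Answer: yes yes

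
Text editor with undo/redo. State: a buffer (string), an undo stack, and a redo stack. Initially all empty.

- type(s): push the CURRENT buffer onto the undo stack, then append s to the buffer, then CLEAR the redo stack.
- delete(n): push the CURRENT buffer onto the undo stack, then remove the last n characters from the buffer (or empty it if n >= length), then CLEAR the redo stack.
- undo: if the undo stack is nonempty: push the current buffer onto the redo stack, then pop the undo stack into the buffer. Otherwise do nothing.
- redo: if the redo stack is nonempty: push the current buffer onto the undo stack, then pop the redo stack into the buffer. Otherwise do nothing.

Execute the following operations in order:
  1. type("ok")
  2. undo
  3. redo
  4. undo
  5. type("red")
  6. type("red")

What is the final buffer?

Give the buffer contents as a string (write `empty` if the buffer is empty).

After op 1 (type): buf='ok' undo_depth=1 redo_depth=0
After op 2 (undo): buf='(empty)' undo_depth=0 redo_depth=1
After op 3 (redo): buf='ok' undo_depth=1 redo_depth=0
After op 4 (undo): buf='(empty)' undo_depth=0 redo_depth=1
After op 5 (type): buf='red' undo_depth=1 redo_depth=0
After op 6 (type): buf='redred' undo_depth=2 redo_depth=0

Answer: redred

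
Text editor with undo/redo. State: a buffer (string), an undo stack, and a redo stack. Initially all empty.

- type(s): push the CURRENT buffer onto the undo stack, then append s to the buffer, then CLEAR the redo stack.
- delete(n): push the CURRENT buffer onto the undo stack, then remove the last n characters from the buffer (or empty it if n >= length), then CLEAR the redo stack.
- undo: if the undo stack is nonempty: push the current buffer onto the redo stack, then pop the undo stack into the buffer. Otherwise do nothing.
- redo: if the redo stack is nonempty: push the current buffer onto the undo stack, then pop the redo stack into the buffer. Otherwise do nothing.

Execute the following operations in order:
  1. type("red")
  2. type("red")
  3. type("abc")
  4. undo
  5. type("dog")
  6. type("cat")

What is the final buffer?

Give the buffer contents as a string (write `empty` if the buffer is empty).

Answer: redreddogcat

Derivation:
After op 1 (type): buf='red' undo_depth=1 redo_depth=0
After op 2 (type): buf='redred' undo_depth=2 redo_depth=0
After op 3 (type): buf='redredabc' undo_depth=3 redo_depth=0
After op 4 (undo): buf='redred' undo_depth=2 redo_depth=1
After op 5 (type): buf='redreddog' undo_depth=3 redo_depth=0
After op 6 (type): buf='redreddogcat' undo_depth=4 redo_depth=0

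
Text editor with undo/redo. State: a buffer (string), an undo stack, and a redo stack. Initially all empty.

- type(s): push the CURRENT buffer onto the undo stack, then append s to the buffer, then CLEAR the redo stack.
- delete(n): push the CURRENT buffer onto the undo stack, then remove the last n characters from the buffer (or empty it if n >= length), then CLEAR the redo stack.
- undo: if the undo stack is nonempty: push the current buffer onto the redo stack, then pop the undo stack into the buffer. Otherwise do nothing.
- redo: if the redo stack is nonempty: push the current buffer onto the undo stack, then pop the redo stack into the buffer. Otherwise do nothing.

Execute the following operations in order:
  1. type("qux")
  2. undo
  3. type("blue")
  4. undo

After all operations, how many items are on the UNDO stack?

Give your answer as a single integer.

After op 1 (type): buf='qux' undo_depth=1 redo_depth=0
After op 2 (undo): buf='(empty)' undo_depth=0 redo_depth=1
After op 3 (type): buf='blue' undo_depth=1 redo_depth=0
After op 4 (undo): buf='(empty)' undo_depth=0 redo_depth=1

Answer: 0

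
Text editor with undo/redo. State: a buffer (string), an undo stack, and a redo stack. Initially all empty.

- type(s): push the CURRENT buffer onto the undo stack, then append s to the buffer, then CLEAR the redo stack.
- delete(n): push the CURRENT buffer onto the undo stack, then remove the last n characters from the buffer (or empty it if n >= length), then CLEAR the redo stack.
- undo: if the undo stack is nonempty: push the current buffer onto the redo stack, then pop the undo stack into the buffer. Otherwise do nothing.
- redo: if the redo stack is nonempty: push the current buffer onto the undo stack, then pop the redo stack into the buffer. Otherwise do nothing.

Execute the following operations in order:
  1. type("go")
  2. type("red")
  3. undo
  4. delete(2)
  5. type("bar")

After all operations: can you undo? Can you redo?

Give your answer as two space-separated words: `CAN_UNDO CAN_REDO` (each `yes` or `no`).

After op 1 (type): buf='go' undo_depth=1 redo_depth=0
After op 2 (type): buf='gored' undo_depth=2 redo_depth=0
After op 3 (undo): buf='go' undo_depth=1 redo_depth=1
After op 4 (delete): buf='(empty)' undo_depth=2 redo_depth=0
After op 5 (type): buf='bar' undo_depth=3 redo_depth=0

Answer: yes no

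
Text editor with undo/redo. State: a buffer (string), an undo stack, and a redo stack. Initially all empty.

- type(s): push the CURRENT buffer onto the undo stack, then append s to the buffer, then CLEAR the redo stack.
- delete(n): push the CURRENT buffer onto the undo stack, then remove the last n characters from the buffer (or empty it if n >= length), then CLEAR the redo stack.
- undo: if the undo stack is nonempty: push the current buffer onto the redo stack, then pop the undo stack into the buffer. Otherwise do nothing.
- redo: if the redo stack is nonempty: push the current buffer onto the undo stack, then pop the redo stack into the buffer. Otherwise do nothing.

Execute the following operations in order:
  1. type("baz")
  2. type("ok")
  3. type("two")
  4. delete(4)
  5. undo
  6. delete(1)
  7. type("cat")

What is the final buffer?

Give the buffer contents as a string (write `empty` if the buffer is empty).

After op 1 (type): buf='baz' undo_depth=1 redo_depth=0
After op 2 (type): buf='bazok' undo_depth=2 redo_depth=0
After op 3 (type): buf='bazoktwo' undo_depth=3 redo_depth=0
After op 4 (delete): buf='bazo' undo_depth=4 redo_depth=0
After op 5 (undo): buf='bazoktwo' undo_depth=3 redo_depth=1
After op 6 (delete): buf='bazoktw' undo_depth=4 redo_depth=0
After op 7 (type): buf='bazoktwcat' undo_depth=5 redo_depth=0

Answer: bazoktwcat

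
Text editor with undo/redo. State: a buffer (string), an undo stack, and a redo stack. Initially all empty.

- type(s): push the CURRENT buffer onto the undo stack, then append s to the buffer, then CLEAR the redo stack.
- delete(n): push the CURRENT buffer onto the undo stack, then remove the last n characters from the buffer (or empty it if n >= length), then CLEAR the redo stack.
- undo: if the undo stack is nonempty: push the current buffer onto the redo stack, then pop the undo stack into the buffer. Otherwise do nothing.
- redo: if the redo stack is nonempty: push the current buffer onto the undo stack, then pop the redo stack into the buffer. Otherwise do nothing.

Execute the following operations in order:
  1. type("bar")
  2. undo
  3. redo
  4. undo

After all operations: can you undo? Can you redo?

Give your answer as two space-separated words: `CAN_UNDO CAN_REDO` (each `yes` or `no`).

Answer: no yes

Derivation:
After op 1 (type): buf='bar' undo_depth=1 redo_depth=0
After op 2 (undo): buf='(empty)' undo_depth=0 redo_depth=1
After op 3 (redo): buf='bar' undo_depth=1 redo_depth=0
After op 4 (undo): buf='(empty)' undo_depth=0 redo_depth=1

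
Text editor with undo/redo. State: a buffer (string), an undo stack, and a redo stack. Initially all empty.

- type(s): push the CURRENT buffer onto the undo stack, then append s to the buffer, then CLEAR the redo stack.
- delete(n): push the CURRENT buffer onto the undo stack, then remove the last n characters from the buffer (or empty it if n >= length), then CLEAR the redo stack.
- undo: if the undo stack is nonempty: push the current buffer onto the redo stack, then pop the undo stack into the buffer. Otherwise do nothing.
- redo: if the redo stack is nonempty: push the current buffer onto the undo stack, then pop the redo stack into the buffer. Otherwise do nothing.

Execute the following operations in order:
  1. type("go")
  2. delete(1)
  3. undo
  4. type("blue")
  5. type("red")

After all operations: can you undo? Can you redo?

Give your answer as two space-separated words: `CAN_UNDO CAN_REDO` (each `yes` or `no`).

After op 1 (type): buf='go' undo_depth=1 redo_depth=0
After op 2 (delete): buf='g' undo_depth=2 redo_depth=0
After op 3 (undo): buf='go' undo_depth=1 redo_depth=1
After op 4 (type): buf='goblue' undo_depth=2 redo_depth=0
After op 5 (type): buf='gobluered' undo_depth=3 redo_depth=0

Answer: yes no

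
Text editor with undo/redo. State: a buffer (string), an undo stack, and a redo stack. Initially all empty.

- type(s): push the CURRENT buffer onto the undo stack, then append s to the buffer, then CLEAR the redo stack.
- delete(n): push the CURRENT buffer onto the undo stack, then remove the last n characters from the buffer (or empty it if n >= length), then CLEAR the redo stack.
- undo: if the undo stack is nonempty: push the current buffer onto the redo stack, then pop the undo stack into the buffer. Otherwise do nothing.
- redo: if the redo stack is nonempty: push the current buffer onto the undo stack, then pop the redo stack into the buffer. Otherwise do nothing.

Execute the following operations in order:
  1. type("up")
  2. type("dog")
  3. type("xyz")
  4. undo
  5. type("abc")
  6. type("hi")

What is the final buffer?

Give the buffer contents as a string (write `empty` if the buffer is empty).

Answer: updogabchi

Derivation:
After op 1 (type): buf='up' undo_depth=1 redo_depth=0
After op 2 (type): buf='updog' undo_depth=2 redo_depth=0
After op 3 (type): buf='updogxyz' undo_depth=3 redo_depth=0
After op 4 (undo): buf='updog' undo_depth=2 redo_depth=1
After op 5 (type): buf='updogabc' undo_depth=3 redo_depth=0
After op 6 (type): buf='updogabchi' undo_depth=4 redo_depth=0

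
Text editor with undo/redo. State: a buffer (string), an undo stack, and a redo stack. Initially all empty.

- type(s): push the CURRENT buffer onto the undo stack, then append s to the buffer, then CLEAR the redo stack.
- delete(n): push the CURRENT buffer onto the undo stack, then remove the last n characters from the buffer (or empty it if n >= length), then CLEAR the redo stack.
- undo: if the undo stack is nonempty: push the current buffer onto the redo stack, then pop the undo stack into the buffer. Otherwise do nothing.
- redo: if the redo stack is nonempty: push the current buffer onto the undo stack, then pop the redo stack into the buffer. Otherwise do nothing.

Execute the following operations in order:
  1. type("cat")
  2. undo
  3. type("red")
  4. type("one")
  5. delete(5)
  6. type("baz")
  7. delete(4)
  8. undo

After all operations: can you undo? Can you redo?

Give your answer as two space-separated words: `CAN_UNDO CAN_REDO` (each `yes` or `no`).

Answer: yes yes

Derivation:
After op 1 (type): buf='cat' undo_depth=1 redo_depth=0
After op 2 (undo): buf='(empty)' undo_depth=0 redo_depth=1
After op 3 (type): buf='red' undo_depth=1 redo_depth=0
After op 4 (type): buf='redone' undo_depth=2 redo_depth=0
After op 5 (delete): buf='r' undo_depth=3 redo_depth=0
After op 6 (type): buf='rbaz' undo_depth=4 redo_depth=0
After op 7 (delete): buf='(empty)' undo_depth=5 redo_depth=0
After op 8 (undo): buf='rbaz' undo_depth=4 redo_depth=1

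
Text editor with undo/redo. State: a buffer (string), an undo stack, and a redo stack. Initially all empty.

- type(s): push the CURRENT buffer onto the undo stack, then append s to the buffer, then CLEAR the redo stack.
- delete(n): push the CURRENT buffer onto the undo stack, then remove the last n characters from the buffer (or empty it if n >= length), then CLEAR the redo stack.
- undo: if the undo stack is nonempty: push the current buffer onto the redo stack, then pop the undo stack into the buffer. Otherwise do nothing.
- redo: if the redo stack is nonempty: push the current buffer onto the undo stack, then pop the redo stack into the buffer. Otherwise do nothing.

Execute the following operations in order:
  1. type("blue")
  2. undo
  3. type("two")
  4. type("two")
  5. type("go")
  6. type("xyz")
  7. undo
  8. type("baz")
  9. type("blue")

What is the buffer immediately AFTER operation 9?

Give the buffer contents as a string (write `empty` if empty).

Answer: twotwogobazblue

Derivation:
After op 1 (type): buf='blue' undo_depth=1 redo_depth=0
After op 2 (undo): buf='(empty)' undo_depth=0 redo_depth=1
After op 3 (type): buf='two' undo_depth=1 redo_depth=0
After op 4 (type): buf='twotwo' undo_depth=2 redo_depth=0
After op 5 (type): buf='twotwogo' undo_depth=3 redo_depth=0
After op 6 (type): buf='twotwogoxyz' undo_depth=4 redo_depth=0
After op 7 (undo): buf='twotwogo' undo_depth=3 redo_depth=1
After op 8 (type): buf='twotwogobaz' undo_depth=4 redo_depth=0
After op 9 (type): buf='twotwogobazblue' undo_depth=5 redo_depth=0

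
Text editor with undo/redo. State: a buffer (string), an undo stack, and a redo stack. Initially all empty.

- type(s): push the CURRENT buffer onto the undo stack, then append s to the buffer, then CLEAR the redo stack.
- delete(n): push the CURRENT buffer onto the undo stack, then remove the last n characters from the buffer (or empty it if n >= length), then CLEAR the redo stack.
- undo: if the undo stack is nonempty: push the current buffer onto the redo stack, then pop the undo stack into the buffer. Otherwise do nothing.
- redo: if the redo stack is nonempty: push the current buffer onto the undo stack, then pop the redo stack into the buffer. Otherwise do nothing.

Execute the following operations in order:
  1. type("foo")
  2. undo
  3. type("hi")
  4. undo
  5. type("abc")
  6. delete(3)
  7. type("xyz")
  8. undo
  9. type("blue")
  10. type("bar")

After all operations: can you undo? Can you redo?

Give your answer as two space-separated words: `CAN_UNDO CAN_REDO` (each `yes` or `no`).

After op 1 (type): buf='foo' undo_depth=1 redo_depth=0
After op 2 (undo): buf='(empty)' undo_depth=0 redo_depth=1
After op 3 (type): buf='hi' undo_depth=1 redo_depth=0
After op 4 (undo): buf='(empty)' undo_depth=0 redo_depth=1
After op 5 (type): buf='abc' undo_depth=1 redo_depth=0
After op 6 (delete): buf='(empty)' undo_depth=2 redo_depth=0
After op 7 (type): buf='xyz' undo_depth=3 redo_depth=0
After op 8 (undo): buf='(empty)' undo_depth=2 redo_depth=1
After op 9 (type): buf='blue' undo_depth=3 redo_depth=0
After op 10 (type): buf='bluebar' undo_depth=4 redo_depth=0

Answer: yes no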